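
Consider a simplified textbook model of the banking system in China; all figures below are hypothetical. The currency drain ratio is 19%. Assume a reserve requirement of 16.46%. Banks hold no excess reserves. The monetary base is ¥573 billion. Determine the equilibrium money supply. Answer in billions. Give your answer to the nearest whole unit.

The money multiplier is m = (1 + c) / (rr + c) = (1 + 0.19) / (0.1646 + 0.19) ≈ 3.3559.
So M = m × MB = 3.3559 × 573 = 1922.9307 billion.

¥1923 billion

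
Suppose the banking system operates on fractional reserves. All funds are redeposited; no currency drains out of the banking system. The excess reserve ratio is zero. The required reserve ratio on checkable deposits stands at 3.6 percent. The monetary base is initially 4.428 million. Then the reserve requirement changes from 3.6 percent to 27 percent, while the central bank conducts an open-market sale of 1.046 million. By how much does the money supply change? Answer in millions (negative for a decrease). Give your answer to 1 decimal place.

-110.5 million

Before: m₁ = 1 / (0.036) ≈ 27.7778, MB₁ = 4.428, so M₁ = 27.7778 × 4.428 ≈ 123.0001 million.
After: m₂ = 1 / (0.27) ≈ 3.7037, MB₂ = 4.428 − 1.046 = 3.382, so M₂ = 3.7037 × 3.382 ≈ 12.5259 million.
ΔM = M₂ − M₁ = 12.5259 − 123.0001 = -110.4742 million.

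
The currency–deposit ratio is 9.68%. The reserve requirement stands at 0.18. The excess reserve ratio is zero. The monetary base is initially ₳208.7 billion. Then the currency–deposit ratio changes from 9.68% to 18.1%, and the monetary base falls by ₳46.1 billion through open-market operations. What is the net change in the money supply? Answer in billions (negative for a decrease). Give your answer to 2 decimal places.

-295.02 billion

Before: m₁ = (1 + 0.0968) / (0.18 + 0.0968) ≈ 3.962428, MB₁ = 208.7, so M₁ = 3.962428 × 208.7 ≈ 826.9587 billion.
After: m₂ = (1 + 0.181) / (0.18 + 0.181) ≈ 3.271468, MB₂ = 208.7 − 46.1 = 162.6, so M₂ = 3.271468 × 162.6 ≈ 531.9407 billion.
ΔM = M₂ − M₁ = 531.9407 − 826.9587 = -295.018 billion.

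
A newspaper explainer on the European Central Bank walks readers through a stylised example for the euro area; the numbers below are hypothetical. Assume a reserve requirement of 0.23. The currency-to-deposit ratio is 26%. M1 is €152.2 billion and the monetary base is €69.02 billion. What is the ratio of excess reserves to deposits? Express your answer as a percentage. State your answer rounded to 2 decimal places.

8.14%

Using m = M/MB = 152.2/69.02 ≈ 2.205158. Since m = (1 + c)/(c + rr + e), the denominator satisfies c + rr + e = (1 + c)/m = (1 + 0.26) / 2.205158 ≈ 0.571388.
With c = 0.26 and rr = 0.23, the ratio of excess reserves to deposits is 0.571388 − 0.26 − 0.23 = 0.081388.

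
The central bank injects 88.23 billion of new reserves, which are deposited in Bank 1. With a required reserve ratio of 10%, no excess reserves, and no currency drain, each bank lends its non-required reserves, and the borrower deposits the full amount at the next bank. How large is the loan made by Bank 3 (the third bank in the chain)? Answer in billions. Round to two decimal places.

64.32 billion

Each bank lends a fraction (1 − rr) = 0.9000 of the deposit it receives, so Bank 3 receives 88.23·0.9000^2 and lends 88.23·0.9000^3 ≈ 64.3197 billion.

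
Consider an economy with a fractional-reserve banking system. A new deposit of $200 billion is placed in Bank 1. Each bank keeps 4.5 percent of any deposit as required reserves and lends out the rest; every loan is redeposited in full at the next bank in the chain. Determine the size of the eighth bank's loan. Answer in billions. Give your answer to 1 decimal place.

Each bank lends a fraction (1 − rr) = 0.9550 of the deposit it receives, so Bank 8 receives 200·0.9550^7 and lends 200·0.9550^8 ≈ 138.3748 billion.

$138.4 billion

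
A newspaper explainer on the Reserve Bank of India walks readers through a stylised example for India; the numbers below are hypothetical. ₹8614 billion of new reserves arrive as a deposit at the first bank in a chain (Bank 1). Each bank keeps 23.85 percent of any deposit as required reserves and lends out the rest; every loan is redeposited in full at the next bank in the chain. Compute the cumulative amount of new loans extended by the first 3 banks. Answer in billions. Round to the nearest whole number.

₹15358 billion

Bank i lends (1 − rr)^i of the original deposit: Bank 1 lends 8614·0.7615 = 6559.5610, Bank 2 lends 8614·0.7615² ≈ 4995.1057, and so on.
Summing a geometric series: total = 8614·[0.7615·(1 − 0.7615^3) / (1 − 0.7615)] ≈ 15358.4397 billion.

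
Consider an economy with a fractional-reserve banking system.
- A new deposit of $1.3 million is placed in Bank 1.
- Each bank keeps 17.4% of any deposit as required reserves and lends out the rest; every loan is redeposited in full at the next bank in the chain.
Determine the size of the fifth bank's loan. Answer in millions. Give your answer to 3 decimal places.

Each bank lends a fraction (1 − rr) = 0.8260 of the deposit it receives, so Bank 5 receives 1.3·0.8260^4 and lends 1.3·0.8260^5 ≈ 0.4999 million.

$0.500 million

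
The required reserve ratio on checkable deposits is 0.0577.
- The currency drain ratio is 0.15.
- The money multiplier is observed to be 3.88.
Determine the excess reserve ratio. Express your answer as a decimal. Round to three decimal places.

Using m = 3.88. Since m = (1 + c)/(c + rr + e), the denominator satisfies c + rr + e = (1 + c)/m = (1 + 0.15) / 3.88 ≈ 0.296392.
With c = 0.15 and rr = 0.0577, the excess reserve ratio is 0.296392 − 0.15 − 0.0577 = 0.088692.

0.089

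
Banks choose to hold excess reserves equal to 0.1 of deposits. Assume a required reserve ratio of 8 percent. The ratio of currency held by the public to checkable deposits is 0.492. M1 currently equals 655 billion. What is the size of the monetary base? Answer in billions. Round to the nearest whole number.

The money multiplier is m = (1 + c) / (rr + e + c) = (1 + 0.492) / (0.08 + 0.1 + 0.492) ≈ 2.2202.
MB = M / m = 655 / 2.2202 ≈ 295.0185 billion.

295 billion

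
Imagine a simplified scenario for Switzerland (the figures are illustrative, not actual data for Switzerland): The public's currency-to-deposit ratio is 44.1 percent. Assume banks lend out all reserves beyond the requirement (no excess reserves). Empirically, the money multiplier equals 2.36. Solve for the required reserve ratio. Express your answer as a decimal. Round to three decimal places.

Using m = 2.36. Since m = (1 + c)/(c + rr + e), the denominator satisfies c + rr + e = (1 + c)/m = (1 + 0.441) / 2.36 ≈ 0.610593.
With c = 0.441 and e = 0, the required reserve ratio is 0.610593 − 0.441 − 0 = 0.169593.

0.170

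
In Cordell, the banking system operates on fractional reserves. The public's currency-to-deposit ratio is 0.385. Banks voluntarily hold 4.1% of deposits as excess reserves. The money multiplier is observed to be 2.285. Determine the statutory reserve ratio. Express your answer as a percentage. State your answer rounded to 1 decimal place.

Using m = 2.285. Since m = (1 + c)/(c + rr + e), the denominator satisfies c + rr + e = (1 + c)/m = (1 + 0.385) / 2.285 ≈ 0.606127.
With c = 0.385 and e = 0.041, the statutory reserve ratio is 0.606127 − 0.385 − 0.041 = 0.180127.

18.0%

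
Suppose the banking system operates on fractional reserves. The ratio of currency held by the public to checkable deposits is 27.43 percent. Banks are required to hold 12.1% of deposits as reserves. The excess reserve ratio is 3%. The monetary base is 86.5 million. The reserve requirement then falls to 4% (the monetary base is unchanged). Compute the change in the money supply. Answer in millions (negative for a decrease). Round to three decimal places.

Initially m₁ = (1 + 0.2743) / (0.121 + 0.03 + 0.2743) ≈ 2.996238, so M₁ = 2.996238 × 86.5 ≈ 259.1746 million.
After the change m₂ = (1 + 0.2743) / (0.04 + 0.03 + 0.2743) ≈ 3.701133, so M₂ = 3.701133 × 86.5 ≈ 320.148 million.
ΔM = M₂ − M₁ = 320.148 − 259.1746 = 60.9734 million.

60.973 million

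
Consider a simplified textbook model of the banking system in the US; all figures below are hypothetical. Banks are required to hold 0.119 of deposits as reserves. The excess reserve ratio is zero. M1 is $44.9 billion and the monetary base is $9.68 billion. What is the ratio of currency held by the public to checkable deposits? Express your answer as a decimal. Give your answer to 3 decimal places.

Using m = M/MB = 44.9/9.68 ≈ 4.638430. From m = (1 + c)/(c + rr + e), rearranging gives 1 + c = m·(c + rr + e), so c·(1 − m) = m·(rr + e) − 1.
Hence c = [m·(rr + e) − 1]/(1 − m) = [4.638430 × (0.119 + 0) − 1] / (1 − 4.638430) ≈ 0.123137.

0.123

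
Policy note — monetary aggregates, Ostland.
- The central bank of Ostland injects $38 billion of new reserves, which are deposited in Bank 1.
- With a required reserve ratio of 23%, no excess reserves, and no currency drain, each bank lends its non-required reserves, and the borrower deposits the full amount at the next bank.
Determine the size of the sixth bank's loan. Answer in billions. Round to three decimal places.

Each bank lends a fraction (1 − rr) = 0.7700 of the deposit it receives, so Bank 6 receives 38·0.7700^5 and lends 38·0.7700^6 ≈ 7.9201 billion.

$7.920 billion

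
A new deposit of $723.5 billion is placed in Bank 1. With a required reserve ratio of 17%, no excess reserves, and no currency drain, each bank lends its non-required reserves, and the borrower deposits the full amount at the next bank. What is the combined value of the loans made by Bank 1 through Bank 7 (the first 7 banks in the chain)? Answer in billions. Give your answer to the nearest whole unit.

$2574 billion

Bank i lends (1 − rr)^i of the original deposit: Bank 1 lends 723.5·0.8300 = 600.5050, Bank 2 lends 723.5·0.8300² ≈ 498.4191, and so on.
Summing a geometric series: total = 723.5·[0.8300·(1 − 0.8300^7) / (1 − 0.8300)] ≈ 2573.8333 billion.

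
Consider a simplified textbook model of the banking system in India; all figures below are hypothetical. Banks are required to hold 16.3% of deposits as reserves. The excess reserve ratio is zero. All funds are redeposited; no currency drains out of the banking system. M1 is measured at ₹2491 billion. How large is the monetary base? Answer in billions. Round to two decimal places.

With no currency drain and no excess reserves, the money multiplier is m = 1/rr = 1/0.163 ≈ 6.1349693.
The monetary base is MB = M / m = 2491 / 6.1349693 ≈ 406.033 billion.

₹406.03 billion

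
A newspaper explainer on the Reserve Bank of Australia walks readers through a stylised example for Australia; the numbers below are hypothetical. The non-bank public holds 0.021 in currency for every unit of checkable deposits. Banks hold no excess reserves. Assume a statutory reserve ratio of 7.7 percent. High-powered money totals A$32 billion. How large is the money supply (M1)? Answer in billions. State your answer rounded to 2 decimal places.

A$333.39 billion

The money multiplier is m = (1 + c) / (rr + c) = (1 + 0.021) / (0.077 + 0.021) ≈ 10.41837.
So M = m × MB = 10.41837 × 32 ≈ 333.3878 billion.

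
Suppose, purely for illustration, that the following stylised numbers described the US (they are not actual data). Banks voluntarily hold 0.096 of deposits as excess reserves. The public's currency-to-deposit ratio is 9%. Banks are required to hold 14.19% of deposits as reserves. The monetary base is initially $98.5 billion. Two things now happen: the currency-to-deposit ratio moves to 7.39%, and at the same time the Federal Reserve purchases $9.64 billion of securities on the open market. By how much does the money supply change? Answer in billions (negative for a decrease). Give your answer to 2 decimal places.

$45.02 billion

Before: m₁ = (1 + 0.09) / (0.1419 + 0.096 + 0.09) ≈ 3.324184, MB₁ = 98.5, so M₁ = 3.324184 × 98.5 ≈ 327.4321 billion.
After: m₂ = (1 + 0.0739) / (0.1419 + 0.096 + 0.0739) ≈ 3.444195, MB₂ = 98.5 + 9.64 = 108.14, so M₂ = 3.444195 × 108.14 ≈ 372.4552 billion.
ΔM = M₂ − M₁ = 372.4552 − 327.4321 = 45.0231 billion.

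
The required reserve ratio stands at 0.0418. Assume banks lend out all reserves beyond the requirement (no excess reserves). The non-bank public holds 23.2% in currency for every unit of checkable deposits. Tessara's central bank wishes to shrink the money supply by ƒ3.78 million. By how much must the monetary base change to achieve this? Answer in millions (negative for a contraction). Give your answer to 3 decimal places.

The money multiplier is m = (1 + c) / (rr + c) = (1 + 0.232) / (0.0418 + 0.232) ≈ 4.49963.
ΔMB = ΔM / m = (−3.78) / 4.49963 ≈ -0.8401 million.

-0.840 million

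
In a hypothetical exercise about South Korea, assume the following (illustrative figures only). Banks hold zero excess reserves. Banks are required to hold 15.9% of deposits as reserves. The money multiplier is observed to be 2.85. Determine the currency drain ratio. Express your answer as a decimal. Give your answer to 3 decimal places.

0.296

Using m = 2.85. From m = (1 + c)/(c + rr + e), rearranging gives 1 + c = m·(c + rr + e), so c·(1 − m) = m·(rr + e) − 1.
Hence c = [m·(rr + e) − 1]/(1 − m) = [2.85 × (0.159 + 0) − 1] / (1 − 2.85) ≈ 0.295595.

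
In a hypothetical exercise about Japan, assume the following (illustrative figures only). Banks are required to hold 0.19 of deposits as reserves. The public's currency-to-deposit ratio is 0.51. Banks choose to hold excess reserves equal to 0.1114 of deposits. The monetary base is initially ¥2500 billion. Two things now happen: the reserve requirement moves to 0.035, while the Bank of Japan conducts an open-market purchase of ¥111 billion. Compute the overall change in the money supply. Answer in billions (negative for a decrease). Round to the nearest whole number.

Before: m₁ = (1 + 0.51) / (0.19 + 0.1114 + 0.51) ≈ 1.86098, MB₁ = 2500, so M₁ = 1.86098 × 2500 = 4652.45 billion.
After: m₂ = (1 + 0.51) / (0.035 + 0.1114 + 0.51) ≈ 2.30043, MB₂ = 2500 + 111 = 2611, so M₂ = 2.30043 × 2611 ≈ 6006.4227 billion.
ΔM = M₂ − M₁ = 6006.4227 − 4652.45 = 1353.9727 billion.

¥1354 billion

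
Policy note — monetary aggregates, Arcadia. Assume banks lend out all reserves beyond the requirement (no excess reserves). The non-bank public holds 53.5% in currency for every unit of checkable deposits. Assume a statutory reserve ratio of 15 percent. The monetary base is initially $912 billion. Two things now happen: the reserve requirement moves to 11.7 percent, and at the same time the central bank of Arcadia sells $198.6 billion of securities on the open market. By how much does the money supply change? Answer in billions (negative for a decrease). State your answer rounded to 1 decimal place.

-364.1 billion

Before: m₁ = (1 + 0.535) / (0.15 + 0.535) ≈ 2.24088, MB₁ = 912, so M₁ = 2.24088 × 912 ≈ 2043.6826 billion.
After: m₂ = (1 + 0.535) / (0.117 + 0.535) ≈ 2.35429, MB₂ = 912 − 198.6 = 713.4, so M₂ = 2.35429 × 713.4 ≈ 1679.5505 billion.
ΔM = M₂ − M₁ = 1679.5505 − 2043.6826 = -364.1321 billion.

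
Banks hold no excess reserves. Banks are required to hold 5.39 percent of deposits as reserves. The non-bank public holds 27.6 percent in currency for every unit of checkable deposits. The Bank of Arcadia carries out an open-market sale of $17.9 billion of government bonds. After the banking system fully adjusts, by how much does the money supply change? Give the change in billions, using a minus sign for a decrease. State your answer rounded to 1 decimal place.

The money multiplier is m = (1 + c) / (rr + c) = (1 + 0.276) / (0.0539 + 0.276) ≈ 3.8678.
The sale removes 17.9 billion of base, so ΔM = m × ΔMB = 3.8678 × (−17.9) ≈ -69.2336 billion.

-69.2 billion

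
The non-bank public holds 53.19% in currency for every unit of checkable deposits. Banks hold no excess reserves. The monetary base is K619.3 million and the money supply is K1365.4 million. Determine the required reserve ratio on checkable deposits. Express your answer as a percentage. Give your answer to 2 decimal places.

16.29%

Using m = M/MB = 1365.4/619.3 ≈ 2.204747. Since m = (1 + c)/(c + rr + e), the denominator satisfies c + rr + e = (1 + c)/m = (1 + 0.5319) / 2.204747 ≈ 0.694819.
With c = 0.5319 and e = 0, the required reserve ratio on checkable deposits is 0.694819 − 0.5319 − 0 = 0.162919.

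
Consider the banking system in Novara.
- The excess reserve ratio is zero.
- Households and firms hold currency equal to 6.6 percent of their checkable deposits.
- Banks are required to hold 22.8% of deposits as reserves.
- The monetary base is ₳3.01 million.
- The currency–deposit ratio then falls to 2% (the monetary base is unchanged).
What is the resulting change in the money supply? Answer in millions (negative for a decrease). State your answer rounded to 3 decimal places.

₳1.466 million

Initially m₁ = (1 + 0.066) / (0.228 + 0.066) ≈ 3.62585, so M₁ = 3.62585 × 3.01 ≈ 10.9138 million.
After the change m₂ = (1 + 0.02) / (0.228 + 0.02) ≈ 4.11290, so M₂ = 4.11290 × 3.01 ≈ 12.3798 million.
ΔM = M₂ − M₁ = 12.3798 − 10.9138 = 1.466 million.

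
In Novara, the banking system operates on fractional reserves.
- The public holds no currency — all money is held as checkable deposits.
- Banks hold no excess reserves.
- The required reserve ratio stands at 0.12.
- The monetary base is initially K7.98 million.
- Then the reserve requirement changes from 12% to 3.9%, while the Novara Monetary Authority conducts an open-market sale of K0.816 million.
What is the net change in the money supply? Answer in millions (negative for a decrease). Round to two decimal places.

K117.19 million

Before: m₁ = 1 / (0.12) ≈ 8.3333, MB₁ = 7.98, so M₁ = 8.3333 × 7.98 ≈ 66.4997 million.
After: m₂ = 1 / (0.039) ≈ 25.6410, MB₂ = 7.98 − 0.816 = 7.164, so M₂ = 25.6410 × 7.164 ≈ 183.6921 million.
ΔM = M₂ − M₁ = 183.6921 − 66.4997 = 117.1924 million.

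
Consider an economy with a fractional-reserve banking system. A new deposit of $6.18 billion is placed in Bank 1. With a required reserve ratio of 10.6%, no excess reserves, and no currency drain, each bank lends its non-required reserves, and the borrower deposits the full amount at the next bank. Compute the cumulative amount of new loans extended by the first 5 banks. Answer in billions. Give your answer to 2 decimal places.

$22.36 billion

Bank i lends (1 − rr)^i of the original deposit: Bank 1 lends 6.18·0.8940 ≈ 5.5249, Bank 2 lends 6.18·0.8940² ≈ 4.9393, and so on.
Summing a geometric series: total = 6.18·[0.8940·(1 − 0.8940^5) / (1 − 0.8940)] ≈ 22.3568 billion.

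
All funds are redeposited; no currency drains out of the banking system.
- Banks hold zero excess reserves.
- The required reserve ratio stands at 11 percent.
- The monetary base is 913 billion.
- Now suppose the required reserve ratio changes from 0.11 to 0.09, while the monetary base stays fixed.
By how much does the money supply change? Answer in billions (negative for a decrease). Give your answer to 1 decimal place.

Initially m₁ = 1 / (0.11) ≈ 9.09091, so M₁ = 9.09091 × 913 ≈ 8300.0008 billion.
After the change m₂ = 1 / (0.09) ≈ 11.11111, so M₂ = 11.11111 × 913 ≈ 10144.4434 billion.
ΔM = M₂ − M₁ = 10144.4434 − 8300.0008 = 1844.4426 billion.

1844.4 billion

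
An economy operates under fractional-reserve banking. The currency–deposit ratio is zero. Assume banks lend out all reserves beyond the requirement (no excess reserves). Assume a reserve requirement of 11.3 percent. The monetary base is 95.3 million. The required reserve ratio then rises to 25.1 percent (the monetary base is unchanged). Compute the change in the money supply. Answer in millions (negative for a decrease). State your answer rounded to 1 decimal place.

-463.7 million

Initially m₁ = 1 / (0.113) ≈ 8.8496, so M₁ = 8.8496 × 95.3 ≈ 843.3669 million.
After the change m₂ = 1 / (0.251) ≈ 3.9841, so M₂ = 3.9841 × 95.3 ≈ 379.6847 million.
ΔM = M₂ − M₁ = 379.6847 − 843.3669 = -463.6822 million.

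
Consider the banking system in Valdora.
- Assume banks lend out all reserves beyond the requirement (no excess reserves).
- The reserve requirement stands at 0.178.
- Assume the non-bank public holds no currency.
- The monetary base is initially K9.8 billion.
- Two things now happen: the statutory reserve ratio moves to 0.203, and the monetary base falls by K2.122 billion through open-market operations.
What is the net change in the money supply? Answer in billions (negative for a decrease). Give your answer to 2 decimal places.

Before: m₁ = 1 / (0.178) ≈ 5.6180, MB₁ = 9.8, so M₁ = 5.6180 × 9.8 = 55.0564 billion.
After: m₂ = 1 / (0.203) ≈ 4.9261, MB₂ = 9.8 − 2.122 = 7.678, so M₂ = 4.9261 × 7.678 ≈ 37.8226 billion.
ΔM = M₂ − M₁ = 37.8226 − 55.0564 = -17.2338 billion.

-17.23 billion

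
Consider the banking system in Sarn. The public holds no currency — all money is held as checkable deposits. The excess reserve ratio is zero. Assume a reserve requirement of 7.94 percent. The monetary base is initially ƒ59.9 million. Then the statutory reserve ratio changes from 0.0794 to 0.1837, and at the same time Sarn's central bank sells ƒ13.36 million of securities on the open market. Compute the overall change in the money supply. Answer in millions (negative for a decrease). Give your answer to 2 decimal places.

-501.06 million

Before: m₁ = 1 / (0.0794) ≈ 12.59446, MB₁ = 59.9, so M₁ = 12.59446 × 59.9 ≈ 754.4082 million.
After: m₂ = 1 / (0.1837) ≈ 5.44366, MB₂ = 59.9 − 13.36 = 46.54, so M₂ = 5.44366 × 46.54 ≈ 253.3479 million.
ΔM = M₂ − M₁ = 253.3479 − 754.4082 = -501.0603 million.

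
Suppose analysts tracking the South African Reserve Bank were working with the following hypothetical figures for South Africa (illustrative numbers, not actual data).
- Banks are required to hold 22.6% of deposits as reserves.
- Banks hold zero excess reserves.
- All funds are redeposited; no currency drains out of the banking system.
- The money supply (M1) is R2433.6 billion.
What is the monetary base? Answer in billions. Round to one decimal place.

R550.0 billion

With no currency drain and no excess reserves, the money multiplier is m = 1/rr = 1/0.226 ≈ 4.424779.
The monetary base is MB = M / m = 2433.6 / 4.424779 ≈ 549.9936 billion.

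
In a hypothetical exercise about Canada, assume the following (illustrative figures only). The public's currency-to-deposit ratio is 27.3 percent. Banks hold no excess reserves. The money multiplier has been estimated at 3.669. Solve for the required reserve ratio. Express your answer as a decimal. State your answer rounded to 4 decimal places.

0.0740

Using m = 3.669. Since m = (1 + c)/(c + rr + e), the denominator satisfies c + rr + e = (1 + c)/m = (1 + 0.273) / 3.669 ≈ 0.346961.
With c = 0.273 and e = 0, the required reserve ratio is 0.346961 − 0.273 − 0 = 0.073961.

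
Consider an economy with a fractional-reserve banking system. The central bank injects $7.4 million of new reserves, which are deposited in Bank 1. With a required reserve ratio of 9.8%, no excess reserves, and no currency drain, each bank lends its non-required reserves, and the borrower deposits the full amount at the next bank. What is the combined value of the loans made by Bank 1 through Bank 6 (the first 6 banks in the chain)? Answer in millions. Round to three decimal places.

$31.428 million

Bank i lends (1 − rr)^i of the original deposit: Bank 1 lends 7.4·0.9020 = 6.6748, Bank 2 lends 7.4·0.9020² ≈ 6.0207, and so on.
Summing a geometric series: total = 7.4·[0.9020·(1 − 0.9020^6) / (1 − 0.9020)] ≈ 31.4283 million.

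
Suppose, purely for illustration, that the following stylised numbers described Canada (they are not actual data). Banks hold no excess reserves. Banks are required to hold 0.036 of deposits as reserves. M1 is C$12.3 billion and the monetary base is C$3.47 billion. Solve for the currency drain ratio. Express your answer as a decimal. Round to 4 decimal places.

Using m = M/MB = 12.3/3.47 ≈ 3.544669. From m = (1 + c)/(c + rr + e), rearranging gives 1 + c = m·(c + rr + e), so c·(1 − m) = m·(rr + e) − 1.
Hence c = [m·(rr + e) − 1]/(1 − m) = [3.544669 × (0.036 + 0) − 1] / (1 − 3.544669) ≈ 0.342831.

0.3428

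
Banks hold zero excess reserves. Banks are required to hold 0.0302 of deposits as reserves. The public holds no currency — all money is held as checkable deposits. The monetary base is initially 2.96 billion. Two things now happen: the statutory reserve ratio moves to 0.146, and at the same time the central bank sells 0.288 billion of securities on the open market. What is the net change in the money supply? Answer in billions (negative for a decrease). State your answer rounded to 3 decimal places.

-79.712 billion

Before: m₁ = 1 / (0.0302) ≈ 33.11258, MB₁ = 2.96, so M₁ = 33.11258 × 2.96 ≈ 98.0132 billion.
After: m₂ = 1 / (0.146) ≈ 6.84932, MB₂ = 2.96 − 0.288 = 2.672, so M₂ = 6.84932 × 2.672 ≈ 18.3014 billion.
ΔM = M₂ − M₁ = 18.3014 − 98.0132 = -79.7118 billion.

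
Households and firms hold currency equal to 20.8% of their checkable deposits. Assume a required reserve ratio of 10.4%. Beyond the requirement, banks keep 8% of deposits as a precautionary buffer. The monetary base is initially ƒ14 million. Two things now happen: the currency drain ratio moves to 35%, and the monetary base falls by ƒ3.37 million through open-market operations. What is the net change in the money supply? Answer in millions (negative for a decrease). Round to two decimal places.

Before: m₁ = (1 + 0.208) / (0.104 + 0.08 + 0.208) ≈ 3.08163, MB₁ = 14, so M₁ = 3.08163 × 14 ≈ 43.1428 million.
After: m₂ = (1 + 0.35) / (0.104 + 0.08 + 0.35) ≈ 2.52809, MB₂ = 14 − 3.37 = 10.63, so M₂ = 2.52809 × 10.63 ≈ 26.8736 million.
ΔM = M₂ − M₁ = 26.8736 − 43.1428 = -16.2692 million.

-16.27 million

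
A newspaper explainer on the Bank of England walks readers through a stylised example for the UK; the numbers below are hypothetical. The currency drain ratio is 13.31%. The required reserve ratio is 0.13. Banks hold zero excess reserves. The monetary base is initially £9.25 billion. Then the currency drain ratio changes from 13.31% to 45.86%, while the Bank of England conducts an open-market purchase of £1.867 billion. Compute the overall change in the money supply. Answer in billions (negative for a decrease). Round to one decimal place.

-12.3 billion

Before: m₁ = (1 + 0.1331) / (0.13 + 0.1331) ≈ 4.3067, MB₁ = 9.25, so M₁ = 4.3067 × 9.25 ≈ 39.837 billion.
After: m₂ = (1 + 0.4586) / (0.13 + 0.4586) ≈ 2.4781, MB₂ = 9.25 + 1.867 = 11.117, so M₂ = 2.4781 × 11.117 ≈ 27.549 billion.
ΔM = M₂ − M₁ = 27.549 − 39.837 = -12.288 billion.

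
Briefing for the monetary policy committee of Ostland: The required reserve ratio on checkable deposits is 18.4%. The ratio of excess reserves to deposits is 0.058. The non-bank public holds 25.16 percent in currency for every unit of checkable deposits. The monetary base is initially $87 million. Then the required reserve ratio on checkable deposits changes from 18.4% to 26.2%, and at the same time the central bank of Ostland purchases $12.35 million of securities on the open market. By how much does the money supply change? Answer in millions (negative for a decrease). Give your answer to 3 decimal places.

-3.061 million

Before: m₁ = (1 + 0.2516) / (0.184 + 0.058 + 0.2516) ≈ 2.535656, MB₁ = 87, so M₁ = 2.535656 × 87 ≈ 220.6021 million.
After: m₂ = (1 + 0.2516) / (0.262 + 0.058 + 0.2516) ≈ 2.189643, MB₂ = 87 + 12.35 = 99.35, so M₂ = 2.189643 × 99.35 ≈ 217.541 million.
ΔM = M₂ − M₁ = 217.541 − 220.6021 = -3.0611 million.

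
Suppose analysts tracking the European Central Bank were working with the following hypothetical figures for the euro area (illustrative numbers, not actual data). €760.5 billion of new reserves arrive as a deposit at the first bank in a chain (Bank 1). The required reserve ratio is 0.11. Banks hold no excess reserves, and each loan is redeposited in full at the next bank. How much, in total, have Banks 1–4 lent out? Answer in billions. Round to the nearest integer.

€2293 billion

Bank i lends (1 − rr)^i of the original deposit: Bank 1 lends 760.5·0.8900 = 676.8450, Bank 2 lends 760.5·0.8900² ≈ 602.3921, and so on.
Summing a geometric series: total = 760.5·[0.8900·(1 − 0.8900^4) / (1 − 0.8900)] ≈ 2292.5207 billion.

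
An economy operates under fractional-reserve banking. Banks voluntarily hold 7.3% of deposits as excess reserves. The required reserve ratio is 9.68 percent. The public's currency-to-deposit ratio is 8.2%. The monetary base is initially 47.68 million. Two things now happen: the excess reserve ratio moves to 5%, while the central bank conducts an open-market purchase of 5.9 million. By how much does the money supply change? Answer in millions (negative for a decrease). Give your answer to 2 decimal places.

Before: m₁ = (1 + 0.082) / (0.0968 + 0.073 + 0.082) ≈ 4.29706, MB₁ = 47.68, so M₁ = 4.29706 × 47.68 ≈ 204.8838 million.
After: m₂ = (1 + 0.082) / (0.0968 + 0.05 + 0.082) ≈ 4.72902, MB₂ = 47.68 + 5.9 = 53.58, so M₂ = 4.72902 × 53.58 ≈ 253.3809 million.
ΔM = M₂ − M₁ = 253.3809 − 204.8838 = 48.4971 million.

48.50 million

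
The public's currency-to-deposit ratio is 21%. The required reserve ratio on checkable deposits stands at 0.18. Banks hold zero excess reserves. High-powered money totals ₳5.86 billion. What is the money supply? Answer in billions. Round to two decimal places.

₳18.18 billion

The money multiplier is m = (1 + c) / (rr + c) = (1 + 0.21) / (0.18 + 0.21) ≈ 3.1026.
So M = m × MB = 3.1026 × 5.86 ≈ 18.1812 billion.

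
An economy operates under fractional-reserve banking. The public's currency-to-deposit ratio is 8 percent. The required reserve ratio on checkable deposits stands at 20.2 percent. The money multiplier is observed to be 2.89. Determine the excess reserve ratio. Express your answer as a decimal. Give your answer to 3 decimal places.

0.092

Using m = 2.89. Since m = (1 + c)/(c + rr + e), the denominator satisfies c + rr + e = (1 + c)/m = (1 + 0.08) / 2.89 ≈ 0.373702.
With c = 0.08 and rr = 0.202, the excess reserve ratio is 0.373702 − 0.08 − 0.202 = 0.091702.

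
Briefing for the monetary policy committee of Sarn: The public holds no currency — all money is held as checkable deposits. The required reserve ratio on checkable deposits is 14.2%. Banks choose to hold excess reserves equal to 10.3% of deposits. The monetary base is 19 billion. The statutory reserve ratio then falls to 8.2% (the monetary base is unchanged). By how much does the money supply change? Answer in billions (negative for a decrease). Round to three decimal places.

Initially m₁ = 1 / (0.142 + 0.103) ≈ 4.081633, so M₁ = 4.081633 × 19 ≈ 77.551 billion.
After the change m₂ = 1 / (0.082 + 0.103) ≈ 5.405405, so M₂ = 5.405405 × 19 ≈ 102.7027 billion.
ΔM = M₂ − M₁ = 102.7027 − 77.551 = 25.1517 billion.

25.152 billion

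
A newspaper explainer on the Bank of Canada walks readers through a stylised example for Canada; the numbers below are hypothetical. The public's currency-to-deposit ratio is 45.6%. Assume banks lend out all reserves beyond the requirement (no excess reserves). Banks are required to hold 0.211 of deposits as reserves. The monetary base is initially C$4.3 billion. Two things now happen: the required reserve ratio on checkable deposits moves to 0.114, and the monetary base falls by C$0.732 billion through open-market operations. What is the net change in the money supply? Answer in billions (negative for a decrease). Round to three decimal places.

Before: m₁ = (1 + 0.456) / (0.211 + 0.456) ≈ 2.18291, MB₁ = 4.3, so M₁ = 2.18291 × 4.3 ≈ 9.3865 billion.
After: m₂ = (1 + 0.456) / (0.114 + 0.456) ≈ 2.55439, MB₂ = 4.3 − 0.732 = 3.568, so M₂ = 2.55439 × 3.568 ≈ 9.1141 billion.
ΔM = M₂ − M₁ = 9.1141 − 9.3865 = -0.2724 billion.

-0.272 billion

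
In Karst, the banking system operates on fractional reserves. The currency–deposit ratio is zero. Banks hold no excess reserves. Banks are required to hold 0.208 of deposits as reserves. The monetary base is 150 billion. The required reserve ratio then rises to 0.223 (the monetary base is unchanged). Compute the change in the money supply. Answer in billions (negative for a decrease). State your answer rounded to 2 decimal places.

Initially m₁ = 1 / (0.208) ≈ 4.807692, so M₁ = 4.807692 × 150 = 721.1538 billion.
After the change m₂ = 1 / (0.223) ≈ 4.484305, so M₂ = 4.484305 × 150 ≈ 672.6458 billion.
ΔM = M₂ − M₁ = 672.6458 − 721.1538 = -48.508 billion.

-48.51 billion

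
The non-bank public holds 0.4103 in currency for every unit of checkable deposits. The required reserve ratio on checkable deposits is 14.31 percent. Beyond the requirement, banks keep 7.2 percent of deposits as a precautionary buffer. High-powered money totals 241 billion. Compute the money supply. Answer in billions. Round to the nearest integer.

The money multiplier is m = (1 + c) / (rr + e + c) = (1 + 0.4103) / (0.1431 + 0.072 + 0.4103) ≈ 2.2550.
So M = m × MB = 2.2550 × 241 = 543.455 billion.

543 billion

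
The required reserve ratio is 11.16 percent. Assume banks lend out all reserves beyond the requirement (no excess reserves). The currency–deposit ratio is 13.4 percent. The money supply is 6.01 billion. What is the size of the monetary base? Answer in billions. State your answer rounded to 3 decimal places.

1.302 billion

The money multiplier is m = (1 + c) / (rr + c) = (1 + 0.134) / (0.1116 + 0.134) ≈ 4.61726.
MB = M / m = 6.01 / 4.61726 ≈ 1.3016 billion.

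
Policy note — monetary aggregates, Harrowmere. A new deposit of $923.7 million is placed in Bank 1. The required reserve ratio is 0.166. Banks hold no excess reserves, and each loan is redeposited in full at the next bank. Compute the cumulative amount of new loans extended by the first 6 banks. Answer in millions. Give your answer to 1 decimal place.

$3079.1 million

Bank i lends (1 − rr)^i of the original deposit: Bank 1 lends 923.7·0.8340 = 770.3658, Bank 2 lends 923.7·0.8340² ≈ 642.4851, and so on.
Summing a geometric series: total = 923.7·[0.8340·(1 − 0.8340^6) / (1 − 0.8340)] ≈ 3079.1024 million.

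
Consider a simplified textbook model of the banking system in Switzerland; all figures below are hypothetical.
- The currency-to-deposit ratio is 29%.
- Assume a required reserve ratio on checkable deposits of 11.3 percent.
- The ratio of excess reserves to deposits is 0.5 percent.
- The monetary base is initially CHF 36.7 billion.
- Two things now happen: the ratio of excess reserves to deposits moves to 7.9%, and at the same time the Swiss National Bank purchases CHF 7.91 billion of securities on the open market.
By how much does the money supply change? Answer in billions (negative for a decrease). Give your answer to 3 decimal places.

Before: m₁ = (1 + 0.29) / (0.113 + 0.005 + 0.29) ≈ 3.161765, MB₁ = 36.7, so M₁ = 3.161765 × 36.7 ≈ 116.0368 billion.
After: m₂ = (1 + 0.29) / (0.113 + 0.079 + 0.29) ≈ 2.676349, MB₂ = 36.7 + 7.91 = 44.61, so M₂ = 2.676349 × 44.61 ≈ 119.3919 billion.
ΔM = M₂ − M₁ = 119.3919 − 116.0368 = 3.3551 billion.

CHF 3.355 billion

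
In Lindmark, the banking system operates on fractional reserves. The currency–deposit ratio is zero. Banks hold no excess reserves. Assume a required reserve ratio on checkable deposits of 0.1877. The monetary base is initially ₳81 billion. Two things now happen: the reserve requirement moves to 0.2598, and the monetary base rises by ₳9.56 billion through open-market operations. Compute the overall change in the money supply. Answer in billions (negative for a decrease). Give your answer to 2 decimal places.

-82.96 billion

Before: m₁ = 1 / (0.1877) ≈ 5.32765, MB₁ = 81, so M₁ = 5.32765 × 81 ≈ 431.5396 billion.
After: m₂ = 1 / (0.2598) ≈ 3.84911, MB₂ = 81 + 9.56 = 90.56, so M₂ = 3.84911 × 90.56 ≈ 348.5754 billion.
ΔM = M₂ − M₁ = 348.5754 − 431.5396 = -82.9642 billion.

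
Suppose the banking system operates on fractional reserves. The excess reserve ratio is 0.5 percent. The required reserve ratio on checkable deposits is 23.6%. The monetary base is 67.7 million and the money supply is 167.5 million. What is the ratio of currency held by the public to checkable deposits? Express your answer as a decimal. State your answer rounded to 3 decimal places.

Using m = M/MB = 167.5/67.7 ≈ 2.474151. From m = (1 + c)/(c + rr + e), rearranging gives 1 + c = m·(c + rr + e), so c·(1 − m) = m·(rr + e) − 1.
Hence c = [m·(rr + e) − 1]/(1 − m) = [2.474151 × (0.236 + 0.005) − 1] / (1 − 2.474151) ≈ 0.273873.

0.274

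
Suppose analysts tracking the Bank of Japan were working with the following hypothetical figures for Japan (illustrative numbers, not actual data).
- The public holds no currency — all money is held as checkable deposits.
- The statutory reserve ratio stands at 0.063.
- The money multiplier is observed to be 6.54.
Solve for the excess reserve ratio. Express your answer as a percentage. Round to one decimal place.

9.0%

Using m = 6.54. Since m = (1 + c)/(c + rr + e), the denominator satisfies c + rr + e = (1 + c)/m = (1 + 0) / 6.54 ≈ 0.152905.
With c = 0 and rr = 0.063, the excess reserve ratio is 0.152905 − 0 − 0.063 = 0.089905.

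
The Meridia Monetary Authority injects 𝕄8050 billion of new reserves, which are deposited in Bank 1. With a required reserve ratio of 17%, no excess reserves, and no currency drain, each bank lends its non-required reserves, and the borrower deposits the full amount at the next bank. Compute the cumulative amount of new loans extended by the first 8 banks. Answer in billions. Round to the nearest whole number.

Bank i lends (1 − rr)^i of the original deposit: Bank 1 lends 8050·0.8300 = 6681.5000, Bank 2 lends 8050·0.8300² = 5545.6450, and so on.
Summing a geometric series: total = 8050·[0.8300·(1 − 0.8300^8) / (1 − 0.8300)] ≈ 30450.7703 billion.

𝕄30451 billion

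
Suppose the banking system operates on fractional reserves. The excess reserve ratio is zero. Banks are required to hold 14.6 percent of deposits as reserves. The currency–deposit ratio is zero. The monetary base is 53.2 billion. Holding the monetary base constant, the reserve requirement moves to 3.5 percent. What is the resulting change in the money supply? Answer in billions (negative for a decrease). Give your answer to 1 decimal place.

Initially m₁ = 1 / (0.146) ≈ 6.8493, so M₁ = 6.8493 × 53.2 ≈ 364.3828 billion.
After the change m₂ = 1 / (0.035) ≈ 28.5714, so M₂ = 28.5714 × 53.2 ≈ 1519.9985 billion.
ΔM = M₂ − M₁ = 1519.9985 − 364.3828 = 1155.6157 billion.

1155.6 billion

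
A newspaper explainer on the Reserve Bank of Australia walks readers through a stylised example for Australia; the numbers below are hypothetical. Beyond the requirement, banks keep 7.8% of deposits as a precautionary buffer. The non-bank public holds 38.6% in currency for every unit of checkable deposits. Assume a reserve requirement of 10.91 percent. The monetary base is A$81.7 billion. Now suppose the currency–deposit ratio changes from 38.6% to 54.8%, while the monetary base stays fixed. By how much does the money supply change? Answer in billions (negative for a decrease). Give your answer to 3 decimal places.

-25.539 billion

Initially m₁ = (1 + 0.386) / (0.1091 + 0.078 + 0.386) ≈ 2.418426, so M₁ = 2.418426 × 81.7 ≈ 197.5854 billion.
After the change m₂ = (1 + 0.548) / (0.1091 + 0.078 + 0.548) ≈ 2.105836, so M₂ = 2.105836 × 81.7 ≈ 172.0468 billion.
ΔM = M₂ − M₁ = 172.0468 − 197.5854 = -25.5386 billion.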